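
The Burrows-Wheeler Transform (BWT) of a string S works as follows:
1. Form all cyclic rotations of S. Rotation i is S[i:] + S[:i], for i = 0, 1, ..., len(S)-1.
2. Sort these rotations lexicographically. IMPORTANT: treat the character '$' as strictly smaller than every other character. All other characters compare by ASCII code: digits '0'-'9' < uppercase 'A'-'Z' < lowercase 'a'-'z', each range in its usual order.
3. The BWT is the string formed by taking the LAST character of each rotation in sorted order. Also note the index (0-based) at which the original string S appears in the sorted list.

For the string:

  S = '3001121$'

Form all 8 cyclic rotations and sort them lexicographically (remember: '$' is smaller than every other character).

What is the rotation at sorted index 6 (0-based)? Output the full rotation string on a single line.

Answer: 21$30011

Derivation:
All 8 rotations (rotation i = S[i:]+S[:i]):
  rot[0] = 3001121$
  rot[1] = 001121$3
  rot[2] = 01121$30
  rot[3] = 1121$300
  rot[4] = 121$3001
  rot[5] = 21$30011
  rot[6] = 1$300112
  rot[7] = $3001121
Sorted (with $ < everything):
  sorted[0] = $3001121
  sorted[1] = 001121$3
  sorted[2] = 01121$30
  sorted[3] = 1$300112
  sorted[4] = 1121$300
  sorted[5] = 121$3001
  sorted[6] = 21$30011
  sorted[7] = 3001121$
sorted[6] = 21$30011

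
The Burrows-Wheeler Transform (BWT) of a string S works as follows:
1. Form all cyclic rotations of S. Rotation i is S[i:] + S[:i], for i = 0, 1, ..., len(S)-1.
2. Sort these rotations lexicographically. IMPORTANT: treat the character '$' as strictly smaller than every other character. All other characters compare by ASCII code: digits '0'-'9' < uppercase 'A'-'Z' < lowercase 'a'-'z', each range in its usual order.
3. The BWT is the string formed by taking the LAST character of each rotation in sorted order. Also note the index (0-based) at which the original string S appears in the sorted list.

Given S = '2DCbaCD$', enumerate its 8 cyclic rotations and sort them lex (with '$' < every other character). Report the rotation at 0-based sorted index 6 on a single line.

All 8 rotations (rotation i = S[i:]+S[:i]):
  rot[0] = 2DCbaCD$
  rot[1] = DCbaCD$2
  rot[2] = CbaCD$2D
  rot[3] = baCD$2DC
  rot[4] = aCD$2DCb
  rot[5] = CD$2DCba
  rot[6] = D$2DCbaC
  rot[7] = $2DCbaCD
Sorted (with $ < everything):
  sorted[0] = $2DCbaCD
  sorted[1] = 2DCbaCD$
  sorted[2] = CD$2DCba
  sorted[3] = CbaCD$2D
  sorted[4] = D$2DCbaC
  sorted[5] = DCbaCD$2
  sorted[6] = aCD$2DCb
  sorted[7] = baCD$2DC
sorted[6] = aCD$2DCb

Answer: aCD$2DCb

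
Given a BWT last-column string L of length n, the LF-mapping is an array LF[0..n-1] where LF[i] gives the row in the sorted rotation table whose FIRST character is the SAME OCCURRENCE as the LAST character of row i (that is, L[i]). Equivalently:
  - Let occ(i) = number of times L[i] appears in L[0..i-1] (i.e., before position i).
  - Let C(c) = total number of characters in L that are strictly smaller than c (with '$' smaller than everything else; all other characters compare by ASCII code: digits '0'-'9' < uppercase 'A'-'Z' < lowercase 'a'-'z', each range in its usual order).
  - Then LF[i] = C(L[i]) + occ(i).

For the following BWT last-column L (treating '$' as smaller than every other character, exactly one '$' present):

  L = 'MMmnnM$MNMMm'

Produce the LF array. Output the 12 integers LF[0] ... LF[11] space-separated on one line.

Char counts: '$':1, 'M':6, 'N':1, 'm':2, 'n':2
C (first-col start): C('$')=0, C('M')=1, C('N')=7, C('m')=8, C('n')=10
L[0]='M': occ=0, LF[0]=C('M')+0=1+0=1
L[1]='M': occ=1, LF[1]=C('M')+1=1+1=2
L[2]='m': occ=0, LF[2]=C('m')+0=8+0=8
L[3]='n': occ=0, LF[3]=C('n')+0=10+0=10
L[4]='n': occ=1, LF[4]=C('n')+1=10+1=11
L[5]='M': occ=2, LF[5]=C('M')+2=1+2=3
L[6]='$': occ=0, LF[6]=C('$')+0=0+0=0
L[7]='M': occ=3, LF[7]=C('M')+3=1+3=4
L[8]='N': occ=0, LF[8]=C('N')+0=7+0=7
L[9]='M': occ=4, LF[9]=C('M')+4=1+4=5
L[10]='M': occ=5, LF[10]=C('M')+5=1+5=6
L[11]='m': occ=1, LF[11]=C('m')+1=8+1=9

Answer: 1 2 8 10 11 3 0 4 7 5 6 9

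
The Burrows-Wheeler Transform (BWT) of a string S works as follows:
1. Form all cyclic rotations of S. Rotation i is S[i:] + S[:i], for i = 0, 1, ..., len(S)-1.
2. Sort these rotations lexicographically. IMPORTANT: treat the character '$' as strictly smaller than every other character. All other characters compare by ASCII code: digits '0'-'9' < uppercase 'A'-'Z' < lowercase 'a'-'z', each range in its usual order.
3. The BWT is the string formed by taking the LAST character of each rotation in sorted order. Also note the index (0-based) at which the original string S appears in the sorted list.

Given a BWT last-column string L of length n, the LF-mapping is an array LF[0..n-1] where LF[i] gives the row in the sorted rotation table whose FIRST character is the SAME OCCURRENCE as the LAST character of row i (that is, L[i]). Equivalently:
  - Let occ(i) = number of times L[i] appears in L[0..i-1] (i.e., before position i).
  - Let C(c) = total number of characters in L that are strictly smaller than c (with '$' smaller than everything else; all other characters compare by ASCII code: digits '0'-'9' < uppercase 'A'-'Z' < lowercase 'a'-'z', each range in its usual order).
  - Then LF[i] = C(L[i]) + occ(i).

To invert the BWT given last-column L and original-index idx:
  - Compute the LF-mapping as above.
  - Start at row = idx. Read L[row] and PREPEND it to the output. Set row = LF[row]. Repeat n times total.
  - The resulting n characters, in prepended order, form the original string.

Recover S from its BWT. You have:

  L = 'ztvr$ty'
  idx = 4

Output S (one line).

LF mapping: 6 2 4 1 0 3 5
Walk LF starting at row 4, prepending L[row]:
  step 1: row=4, L[4]='$', prepend. Next row=LF[4]=0
  step 2: row=0, L[0]='z', prepend. Next row=LF[0]=6
  step 3: row=6, L[6]='y', prepend. Next row=LF[6]=5
  step 4: row=5, L[5]='t', prepend. Next row=LF[5]=3
  step 5: row=3, L[3]='r', prepend. Next row=LF[3]=1
  step 6: row=1, L[1]='t', prepend. Next row=LF[1]=2
  step 7: row=2, L[2]='v', prepend. Next row=LF[2]=4
Reversed output: vtrtyz$

Answer: vtrtyz$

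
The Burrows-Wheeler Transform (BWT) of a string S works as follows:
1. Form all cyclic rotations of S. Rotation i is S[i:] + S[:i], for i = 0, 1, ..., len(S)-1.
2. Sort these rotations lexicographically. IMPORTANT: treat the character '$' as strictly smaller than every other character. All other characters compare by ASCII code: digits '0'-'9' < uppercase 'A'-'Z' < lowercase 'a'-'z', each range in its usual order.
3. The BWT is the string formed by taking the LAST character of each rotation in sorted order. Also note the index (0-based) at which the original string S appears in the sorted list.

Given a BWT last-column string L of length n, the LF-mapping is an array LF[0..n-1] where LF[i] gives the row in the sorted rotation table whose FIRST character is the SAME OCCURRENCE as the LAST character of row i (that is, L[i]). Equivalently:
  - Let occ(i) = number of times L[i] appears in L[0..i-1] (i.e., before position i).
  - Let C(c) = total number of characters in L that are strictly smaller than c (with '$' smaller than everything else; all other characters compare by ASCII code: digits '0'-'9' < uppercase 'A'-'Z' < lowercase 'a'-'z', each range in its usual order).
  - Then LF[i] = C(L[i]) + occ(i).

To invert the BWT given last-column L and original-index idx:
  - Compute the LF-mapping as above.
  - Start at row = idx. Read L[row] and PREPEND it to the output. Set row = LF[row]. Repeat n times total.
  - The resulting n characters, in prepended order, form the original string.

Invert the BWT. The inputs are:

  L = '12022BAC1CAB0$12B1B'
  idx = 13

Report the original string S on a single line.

LF mapping: 3 7 1 8 9 13 11 17 4 18 12 14 2 0 5 10 15 6 16
Walk LF starting at row 13, prepending L[row]:
  step 1: row=13, L[13]='$', prepend. Next row=LF[13]=0
  step 2: row=0, L[0]='1', prepend. Next row=LF[0]=3
  step 3: row=3, L[3]='2', prepend. Next row=LF[3]=8
  step 4: row=8, L[8]='1', prepend. Next row=LF[8]=4
  step 5: row=4, L[4]='2', prepend. Next row=LF[4]=9
  step 6: row=9, L[9]='C', prepend. Next row=LF[9]=18
  step 7: row=18, L[18]='B', prepend. Next row=LF[18]=16
  step 8: row=16, L[16]='B', prepend. Next row=LF[16]=15
  step 9: row=15, L[15]='2', prepend. Next row=LF[15]=10
  step 10: row=10, L[10]='A', prepend. Next row=LF[10]=12
  step 11: row=12, L[12]='0', prepend. Next row=LF[12]=2
  step 12: row=2, L[2]='0', prepend. Next row=LF[2]=1
  step 13: row=1, L[1]='2', prepend. Next row=LF[1]=7
  step 14: row=7, L[7]='C', prepend. Next row=LF[7]=17
  step 15: row=17, L[17]='1', prepend. Next row=LF[17]=6
  step 16: row=6, L[6]='A', prepend. Next row=LF[6]=11
  step 17: row=11, L[11]='B', prepend. Next row=LF[11]=14
  step 18: row=14, L[14]='1', prepend. Next row=LF[14]=5
  step 19: row=5, L[5]='B', prepend. Next row=LF[5]=13
Reversed output: B1BA1C200A2BBC2121$

Answer: B1BA1C200A2BBC2121$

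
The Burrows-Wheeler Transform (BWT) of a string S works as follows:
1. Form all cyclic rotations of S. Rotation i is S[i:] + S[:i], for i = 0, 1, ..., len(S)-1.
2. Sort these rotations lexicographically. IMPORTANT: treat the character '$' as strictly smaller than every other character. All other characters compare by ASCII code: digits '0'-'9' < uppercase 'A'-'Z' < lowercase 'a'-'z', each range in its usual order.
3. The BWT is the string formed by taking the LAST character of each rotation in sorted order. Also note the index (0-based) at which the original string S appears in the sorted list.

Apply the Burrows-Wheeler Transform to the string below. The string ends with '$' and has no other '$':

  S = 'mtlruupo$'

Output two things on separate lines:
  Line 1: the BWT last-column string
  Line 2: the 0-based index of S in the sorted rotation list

Answer: ot$pulmur
2

Derivation:
All 9 rotations (rotation i = S[i:]+S[:i]):
  rot[0] = mtlruupo$
  rot[1] = tlruupo$m
  rot[2] = lruupo$mt
  rot[3] = ruupo$mtl
  rot[4] = uupo$mtlr
  rot[5] = upo$mtlru
  rot[6] = po$mtlruu
  rot[7] = o$mtlruup
  rot[8] = $mtlruupo
Sorted (with $ < everything):
  sorted[0] = $mtlruupo  (last char: 'o')
  sorted[1] = lruupo$mt  (last char: 't')
  sorted[2] = mtlruupo$  (last char: '$')
  sorted[3] = o$mtlruup  (last char: 'p')
  sorted[4] = po$mtlruu  (last char: 'u')
  sorted[5] = ruupo$mtl  (last char: 'l')
  sorted[6] = tlruupo$m  (last char: 'm')
  sorted[7] = upo$mtlru  (last char: 'u')
  sorted[8] = uupo$mtlr  (last char: 'r')
Last column: ot$pulmur
Original string S is at sorted index 2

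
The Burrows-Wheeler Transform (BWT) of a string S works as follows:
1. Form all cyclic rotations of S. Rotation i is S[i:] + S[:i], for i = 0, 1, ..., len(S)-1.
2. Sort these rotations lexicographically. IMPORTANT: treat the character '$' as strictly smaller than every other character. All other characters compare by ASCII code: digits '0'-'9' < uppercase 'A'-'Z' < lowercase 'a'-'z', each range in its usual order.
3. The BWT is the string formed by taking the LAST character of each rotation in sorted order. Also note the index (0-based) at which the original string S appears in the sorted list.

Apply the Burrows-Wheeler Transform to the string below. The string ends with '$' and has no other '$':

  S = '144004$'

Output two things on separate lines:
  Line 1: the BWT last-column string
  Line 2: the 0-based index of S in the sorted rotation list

Answer: 440$041
3

Derivation:
All 7 rotations (rotation i = S[i:]+S[:i]):
  rot[0] = 144004$
  rot[1] = 44004$1
  rot[2] = 4004$14
  rot[3] = 004$144
  rot[4] = 04$1440
  rot[5] = 4$14400
  rot[6] = $144004
Sorted (with $ < everything):
  sorted[0] = $144004  (last char: '4')
  sorted[1] = 004$144  (last char: '4')
  sorted[2] = 04$1440  (last char: '0')
  sorted[3] = 144004$  (last char: '$')
  sorted[4] = 4$14400  (last char: '0')
  sorted[5] = 4004$14  (last char: '4')
  sorted[6] = 44004$1  (last char: '1')
Last column: 440$041
Original string S is at sorted index 3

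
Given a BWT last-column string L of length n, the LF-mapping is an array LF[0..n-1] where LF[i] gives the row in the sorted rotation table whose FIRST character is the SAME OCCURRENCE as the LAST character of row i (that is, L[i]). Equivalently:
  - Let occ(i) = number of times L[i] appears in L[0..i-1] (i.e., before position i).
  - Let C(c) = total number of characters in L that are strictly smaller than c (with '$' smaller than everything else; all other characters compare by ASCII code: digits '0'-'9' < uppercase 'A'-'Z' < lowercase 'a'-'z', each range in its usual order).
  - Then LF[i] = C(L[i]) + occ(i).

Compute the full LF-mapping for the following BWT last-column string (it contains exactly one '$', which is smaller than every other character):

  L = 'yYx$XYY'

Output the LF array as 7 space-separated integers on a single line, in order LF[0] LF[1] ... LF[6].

Answer: 6 2 5 0 1 3 4

Derivation:
Char counts: '$':1, 'X':1, 'Y':3, 'x':1, 'y':1
C (first-col start): C('$')=0, C('X')=1, C('Y')=2, C('x')=5, C('y')=6
L[0]='y': occ=0, LF[0]=C('y')+0=6+0=6
L[1]='Y': occ=0, LF[1]=C('Y')+0=2+0=2
L[2]='x': occ=0, LF[2]=C('x')+0=5+0=5
L[3]='$': occ=0, LF[3]=C('$')+0=0+0=0
L[4]='X': occ=0, LF[4]=C('X')+0=1+0=1
L[5]='Y': occ=1, LF[5]=C('Y')+1=2+1=3
L[6]='Y': occ=2, LF[6]=C('Y')+2=2+2=4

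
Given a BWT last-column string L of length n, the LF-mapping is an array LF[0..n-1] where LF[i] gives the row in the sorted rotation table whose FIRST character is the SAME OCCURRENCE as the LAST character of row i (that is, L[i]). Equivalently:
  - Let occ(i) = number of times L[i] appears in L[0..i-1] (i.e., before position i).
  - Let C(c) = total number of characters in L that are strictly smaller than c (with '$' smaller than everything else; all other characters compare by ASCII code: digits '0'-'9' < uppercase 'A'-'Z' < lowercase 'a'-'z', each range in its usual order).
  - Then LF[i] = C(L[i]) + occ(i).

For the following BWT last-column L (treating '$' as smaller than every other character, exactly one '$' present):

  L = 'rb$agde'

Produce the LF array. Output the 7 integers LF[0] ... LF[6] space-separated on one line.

Answer: 6 2 0 1 5 3 4

Derivation:
Char counts: '$':1, 'a':1, 'b':1, 'd':1, 'e':1, 'g':1, 'r':1
C (first-col start): C('$')=0, C('a')=1, C('b')=2, C('d')=3, C('e')=4, C('g')=5, C('r')=6
L[0]='r': occ=0, LF[0]=C('r')+0=6+0=6
L[1]='b': occ=0, LF[1]=C('b')+0=2+0=2
L[2]='$': occ=0, LF[2]=C('$')+0=0+0=0
L[3]='a': occ=0, LF[3]=C('a')+0=1+0=1
L[4]='g': occ=0, LF[4]=C('g')+0=5+0=5
L[5]='d': occ=0, LF[5]=C('d')+0=3+0=3
L[6]='e': occ=0, LF[6]=C('e')+0=4+0=4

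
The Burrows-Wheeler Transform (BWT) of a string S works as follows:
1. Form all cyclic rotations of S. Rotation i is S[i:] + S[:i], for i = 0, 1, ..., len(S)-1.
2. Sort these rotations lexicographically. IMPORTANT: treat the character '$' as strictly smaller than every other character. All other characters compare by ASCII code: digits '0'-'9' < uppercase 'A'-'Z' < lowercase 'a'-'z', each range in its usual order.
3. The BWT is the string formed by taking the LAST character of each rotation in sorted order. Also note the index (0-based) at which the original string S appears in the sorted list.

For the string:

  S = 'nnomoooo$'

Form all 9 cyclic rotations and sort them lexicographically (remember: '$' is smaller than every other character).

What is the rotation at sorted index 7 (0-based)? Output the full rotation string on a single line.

Answer: ooo$nnomo

Derivation:
All 9 rotations (rotation i = S[i:]+S[:i]):
  rot[0] = nnomoooo$
  rot[1] = nomoooo$n
  rot[2] = omoooo$nn
  rot[3] = moooo$nno
  rot[4] = oooo$nnom
  rot[5] = ooo$nnomo
  rot[6] = oo$nnomoo
  rot[7] = o$nnomooo
  rot[8] = $nnomoooo
Sorted (with $ < everything):
  sorted[0] = $nnomoooo
  sorted[1] = moooo$nno
  sorted[2] = nnomoooo$
  sorted[3] = nomoooo$n
  sorted[4] = o$nnomooo
  sorted[5] = omoooo$nn
  sorted[6] = oo$nnomoo
  sorted[7] = ooo$nnomo
  sorted[8] = oooo$nnom
sorted[7] = ooo$nnomo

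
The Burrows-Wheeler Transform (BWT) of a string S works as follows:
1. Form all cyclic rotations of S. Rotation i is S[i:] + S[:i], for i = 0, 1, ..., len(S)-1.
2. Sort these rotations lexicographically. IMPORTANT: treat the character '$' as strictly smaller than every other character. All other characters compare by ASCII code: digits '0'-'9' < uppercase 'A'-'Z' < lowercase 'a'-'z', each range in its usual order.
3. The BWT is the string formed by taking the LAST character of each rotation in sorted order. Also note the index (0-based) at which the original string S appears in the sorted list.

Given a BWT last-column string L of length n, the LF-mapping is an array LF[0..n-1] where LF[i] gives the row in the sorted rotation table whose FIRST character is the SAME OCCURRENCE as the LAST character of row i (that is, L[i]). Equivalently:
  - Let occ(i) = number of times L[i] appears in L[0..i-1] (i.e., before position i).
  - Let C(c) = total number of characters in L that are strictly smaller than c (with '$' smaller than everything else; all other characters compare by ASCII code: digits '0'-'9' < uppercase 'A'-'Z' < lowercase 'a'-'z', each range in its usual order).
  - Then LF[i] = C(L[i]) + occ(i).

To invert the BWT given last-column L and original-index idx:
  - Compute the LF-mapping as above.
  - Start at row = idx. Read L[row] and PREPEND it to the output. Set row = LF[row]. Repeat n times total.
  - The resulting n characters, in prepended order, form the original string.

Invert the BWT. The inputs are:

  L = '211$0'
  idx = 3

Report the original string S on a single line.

LF mapping: 4 2 3 0 1
Walk LF starting at row 3, prepending L[row]:
  step 1: row=3, L[3]='$', prepend. Next row=LF[3]=0
  step 2: row=0, L[0]='2', prepend. Next row=LF[0]=4
  step 3: row=4, L[4]='0', prepend. Next row=LF[4]=1
  step 4: row=1, L[1]='1', prepend. Next row=LF[1]=2
  step 5: row=2, L[2]='1', prepend. Next row=LF[2]=3
Reversed output: 1102$

Answer: 1102$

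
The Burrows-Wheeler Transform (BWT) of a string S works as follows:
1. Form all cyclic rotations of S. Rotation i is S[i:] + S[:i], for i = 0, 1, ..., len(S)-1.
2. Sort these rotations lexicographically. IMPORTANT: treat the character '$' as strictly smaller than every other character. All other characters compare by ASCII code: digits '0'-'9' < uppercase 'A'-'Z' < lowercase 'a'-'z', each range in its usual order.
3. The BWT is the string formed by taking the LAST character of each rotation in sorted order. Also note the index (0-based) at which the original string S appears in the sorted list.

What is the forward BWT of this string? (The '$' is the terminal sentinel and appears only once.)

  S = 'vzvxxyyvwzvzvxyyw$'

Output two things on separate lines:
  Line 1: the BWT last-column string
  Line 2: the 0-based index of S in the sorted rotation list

All 18 rotations (rotation i = S[i:]+S[:i]):
  rot[0] = vzvxxyyvwzvzvxyyw$
  rot[1] = zvxxyyvwzvzvxyyw$v
  rot[2] = vxxyyvwzvzvxyyw$vz
  rot[3] = xxyyvwzvzvxyyw$vzv
  rot[4] = xyyvwzvzvxyyw$vzvx
  rot[5] = yyvwzvzvxyyw$vzvxx
  rot[6] = yvwzvzvxyyw$vzvxxy
  rot[7] = vwzvzvxyyw$vzvxxyy
  rot[8] = wzvzvxyyw$vzvxxyyv
  rot[9] = zvzvxyyw$vzvxxyyvw
  rot[10] = vzvxyyw$vzvxxyyvwz
  rot[11] = zvxyyw$vzvxxyyvwzv
  rot[12] = vxyyw$vzvxxyyvwzvz
  rot[13] = xyyw$vzvxxyyvwzvzv
  rot[14] = yyw$vzvxxyyvwzvzvx
  rot[15] = yw$vzvxxyyvwzvzvxy
  rot[16] = w$vzvxxyyvwzvzvxyy
  rot[17] = $vzvxxyyvwzvzvxyyw
Sorted (with $ < everything):
  sorted[0] = $vzvxxyyvwzvzvxyyw  (last char: 'w')
  sorted[1] = vwzvzvxyyw$vzvxxyy  (last char: 'y')
  sorted[2] = vxxyyvwzvzvxyyw$vz  (last char: 'z')
  sorted[3] = vxyyw$vzvxxyyvwzvz  (last char: 'z')
  sorted[4] = vzvxxyyvwzvzvxyyw$  (last char: '$')
  sorted[5] = vzvxyyw$vzvxxyyvwz  (last char: 'z')
  sorted[6] = w$vzvxxyyvwzvzvxyy  (last char: 'y')
  sorted[7] = wzvzvxyyw$vzvxxyyv  (last char: 'v')
  sorted[8] = xxyyvwzvzvxyyw$vzv  (last char: 'v')
  sorted[9] = xyyvwzvzvxyyw$vzvx  (last char: 'x')
  sorted[10] = xyyw$vzvxxyyvwzvzv  (last char: 'v')
  sorted[11] = yvwzvzvxyyw$vzvxxy  (last char: 'y')
  sorted[12] = yw$vzvxxyyvwzvzvxy  (last char: 'y')
  sorted[13] = yyvwzvzvxyyw$vzvxx  (last char: 'x')
  sorted[14] = yyw$vzvxxyyvwzvzvx  (last char: 'x')
  sorted[15] = zvxxyyvwzvzvxyyw$v  (last char: 'v')
  sorted[16] = zvxyyw$vzvxxyyvwzv  (last char: 'v')
  sorted[17] = zvzvxyyw$vzvxxyyvw  (last char: 'w')
Last column: wyzz$zyvvxvyyxxvvw
Original string S is at sorted index 4

Answer: wyzz$zyvvxvyyxxvvw
4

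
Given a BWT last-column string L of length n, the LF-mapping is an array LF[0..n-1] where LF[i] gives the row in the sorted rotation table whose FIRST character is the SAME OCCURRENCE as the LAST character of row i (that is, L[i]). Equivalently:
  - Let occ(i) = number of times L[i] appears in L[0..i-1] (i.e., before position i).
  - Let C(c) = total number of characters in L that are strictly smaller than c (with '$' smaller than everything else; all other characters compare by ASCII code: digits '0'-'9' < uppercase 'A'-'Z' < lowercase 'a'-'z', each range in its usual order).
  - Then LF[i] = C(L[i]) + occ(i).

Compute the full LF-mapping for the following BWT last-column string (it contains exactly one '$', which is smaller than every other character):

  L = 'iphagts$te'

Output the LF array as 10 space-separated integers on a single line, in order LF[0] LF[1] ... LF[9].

Answer: 5 6 4 1 3 8 7 0 9 2

Derivation:
Char counts: '$':1, 'a':1, 'e':1, 'g':1, 'h':1, 'i':1, 'p':1, 's':1, 't':2
C (first-col start): C('$')=0, C('a')=1, C('e')=2, C('g')=3, C('h')=4, C('i')=5, C('p')=6, C('s')=7, C('t')=8
L[0]='i': occ=0, LF[0]=C('i')+0=5+0=5
L[1]='p': occ=0, LF[1]=C('p')+0=6+0=6
L[2]='h': occ=0, LF[2]=C('h')+0=4+0=4
L[3]='a': occ=0, LF[3]=C('a')+0=1+0=1
L[4]='g': occ=0, LF[4]=C('g')+0=3+0=3
L[5]='t': occ=0, LF[5]=C('t')+0=8+0=8
L[6]='s': occ=0, LF[6]=C('s')+0=7+0=7
L[7]='$': occ=0, LF[7]=C('$')+0=0+0=0
L[8]='t': occ=1, LF[8]=C('t')+1=8+1=9
L[9]='e': occ=0, LF[9]=C('e')+0=2+0=2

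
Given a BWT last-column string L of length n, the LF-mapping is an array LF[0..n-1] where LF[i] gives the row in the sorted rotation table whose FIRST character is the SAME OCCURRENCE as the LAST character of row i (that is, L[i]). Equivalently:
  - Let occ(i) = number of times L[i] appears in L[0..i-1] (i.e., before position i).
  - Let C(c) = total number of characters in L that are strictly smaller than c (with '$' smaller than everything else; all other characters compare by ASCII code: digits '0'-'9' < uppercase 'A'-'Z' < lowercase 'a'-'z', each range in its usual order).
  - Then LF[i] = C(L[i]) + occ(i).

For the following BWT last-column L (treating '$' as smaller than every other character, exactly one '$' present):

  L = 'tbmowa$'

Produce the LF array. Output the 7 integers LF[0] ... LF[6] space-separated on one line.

Answer: 5 2 3 4 6 1 0

Derivation:
Char counts: '$':1, 'a':1, 'b':1, 'm':1, 'o':1, 't':1, 'w':1
C (first-col start): C('$')=0, C('a')=1, C('b')=2, C('m')=3, C('o')=4, C('t')=5, C('w')=6
L[0]='t': occ=0, LF[0]=C('t')+0=5+0=5
L[1]='b': occ=0, LF[1]=C('b')+0=2+0=2
L[2]='m': occ=0, LF[2]=C('m')+0=3+0=3
L[3]='o': occ=0, LF[3]=C('o')+0=4+0=4
L[4]='w': occ=0, LF[4]=C('w')+0=6+0=6
L[5]='a': occ=0, LF[5]=C('a')+0=1+0=1
L[6]='$': occ=0, LF[6]=C('$')+0=0+0=0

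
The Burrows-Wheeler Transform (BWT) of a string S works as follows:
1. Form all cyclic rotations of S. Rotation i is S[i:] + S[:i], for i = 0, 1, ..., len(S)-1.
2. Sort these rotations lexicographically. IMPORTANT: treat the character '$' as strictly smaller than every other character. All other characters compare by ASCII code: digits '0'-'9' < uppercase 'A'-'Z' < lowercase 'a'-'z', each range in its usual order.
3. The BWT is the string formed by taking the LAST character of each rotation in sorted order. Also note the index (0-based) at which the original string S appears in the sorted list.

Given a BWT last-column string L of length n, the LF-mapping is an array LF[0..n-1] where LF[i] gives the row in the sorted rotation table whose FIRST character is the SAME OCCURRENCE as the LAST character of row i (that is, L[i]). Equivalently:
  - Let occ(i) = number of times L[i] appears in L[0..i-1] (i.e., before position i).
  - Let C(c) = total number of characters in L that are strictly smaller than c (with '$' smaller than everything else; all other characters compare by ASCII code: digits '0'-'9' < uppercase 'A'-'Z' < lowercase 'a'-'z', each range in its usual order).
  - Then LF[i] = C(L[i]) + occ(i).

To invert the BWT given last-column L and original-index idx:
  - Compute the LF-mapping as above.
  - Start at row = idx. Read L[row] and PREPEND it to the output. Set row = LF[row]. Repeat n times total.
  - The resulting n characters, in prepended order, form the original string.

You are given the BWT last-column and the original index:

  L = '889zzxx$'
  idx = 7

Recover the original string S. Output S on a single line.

Answer: zxxz988$

Derivation:
LF mapping: 1 2 3 6 7 4 5 0
Walk LF starting at row 7, prepending L[row]:
  step 1: row=7, L[7]='$', prepend. Next row=LF[7]=0
  step 2: row=0, L[0]='8', prepend. Next row=LF[0]=1
  step 3: row=1, L[1]='8', prepend. Next row=LF[1]=2
  step 4: row=2, L[2]='9', prepend. Next row=LF[2]=3
  step 5: row=3, L[3]='z', prepend. Next row=LF[3]=6
  step 6: row=6, L[6]='x', prepend. Next row=LF[6]=5
  step 7: row=5, L[5]='x', prepend. Next row=LF[5]=4
  step 8: row=4, L[4]='z', prepend. Next row=LF[4]=7
Reversed output: zxxz988$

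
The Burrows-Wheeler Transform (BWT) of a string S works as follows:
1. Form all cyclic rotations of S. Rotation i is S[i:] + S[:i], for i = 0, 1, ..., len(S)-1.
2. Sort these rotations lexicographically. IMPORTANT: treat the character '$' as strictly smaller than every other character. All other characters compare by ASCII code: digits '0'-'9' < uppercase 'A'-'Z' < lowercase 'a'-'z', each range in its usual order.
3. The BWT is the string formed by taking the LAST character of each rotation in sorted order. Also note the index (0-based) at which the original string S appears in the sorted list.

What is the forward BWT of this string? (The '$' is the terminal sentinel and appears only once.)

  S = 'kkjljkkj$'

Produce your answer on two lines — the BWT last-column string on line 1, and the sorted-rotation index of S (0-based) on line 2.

All 9 rotations (rotation i = S[i:]+S[:i]):
  rot[0] = kkjljkkj$
  rot[1] = kjljkkj$k
  rot[2] = jljkkj$kk
  rot[3] = ljkkj$kkj
  rot[4] = jkkj$kkjl
  rot[5] = kkj$kkjlj
  rot[6] = kj$kkjljk
  rot[7] = j$kkjljkk
  rot[8] = $kkjljkkj
Sorted (with $ < everything):
  sorted[0] = $kkjljkkj  (last char: 'j')
  sorted[1] = j$kkjljkk  (last char: 'k')
  sorted[2] = jkkj$kkjl  (last char: 'l')
  sorted[3] = jljkkj$kk  (last char: 'k')
  sorted[4] = kj$kkjljk  (last char: 'k')
  sorted[5] = kjljkkj$k  (last char: 'k')
  sorted[6] = kkj$kkjlj  (last char: 'j')
  sorted[7] = kkjljkkj$  (last char: '$')
  sorted[8] = ljkkj$kkj  (last char: 'j')
Last column: jklkkkj$j
Original string S is at sorted index 7

Answer: jklkkkj$j
7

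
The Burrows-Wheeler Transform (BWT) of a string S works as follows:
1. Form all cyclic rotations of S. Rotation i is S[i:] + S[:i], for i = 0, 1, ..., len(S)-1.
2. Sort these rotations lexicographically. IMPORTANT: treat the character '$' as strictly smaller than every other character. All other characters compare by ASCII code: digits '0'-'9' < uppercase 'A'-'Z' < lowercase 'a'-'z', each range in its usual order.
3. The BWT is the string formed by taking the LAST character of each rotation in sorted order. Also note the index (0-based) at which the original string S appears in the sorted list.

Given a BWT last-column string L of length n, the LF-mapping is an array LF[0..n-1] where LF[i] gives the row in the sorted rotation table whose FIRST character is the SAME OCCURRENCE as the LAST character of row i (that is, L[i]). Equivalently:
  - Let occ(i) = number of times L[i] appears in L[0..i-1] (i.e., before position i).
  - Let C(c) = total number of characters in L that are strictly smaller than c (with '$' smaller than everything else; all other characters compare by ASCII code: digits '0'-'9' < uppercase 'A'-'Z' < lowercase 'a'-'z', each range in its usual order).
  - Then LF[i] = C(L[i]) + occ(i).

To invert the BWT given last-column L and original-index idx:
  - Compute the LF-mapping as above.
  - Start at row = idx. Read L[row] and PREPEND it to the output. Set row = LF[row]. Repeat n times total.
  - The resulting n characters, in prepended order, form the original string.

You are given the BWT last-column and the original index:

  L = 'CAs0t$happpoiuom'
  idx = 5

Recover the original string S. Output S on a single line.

LF mapping: 3 2 13 1 14 0 5 4 10 11 12 8 6 15 9 7
Walk LF starting at row 5, prepending L[row]:
  step 1: row=5, L[5]='$', prepend. Next row=LF[5]=0
  step 2: row=0, L[0]='C', prepend. Next row=LF[0]=3
  step 3: row=3, L[3]='0', prepend. Next row=LF[3]=1
  step 4: row=1, L[1]='A', prepend. Next row=LF[1]=2
  step 5: row=2, L[2]='s', prepend. Next row=LF[2]=13
  step 6: row=13, L[13]='u', prepend. Next row=LF[13]=15
  step 7: row=15, L[15]='m', prepend. Next row=LF[15]=7
  step 8: row=7, L[7]='a', prepend. Next row=LF[7]=4
  step 9: row=4, L[4]='t', prepend. Next row=LF[4]=14
  step 10: row=14, L[14]='o', prepend. Next row=LF[14]=9
  step 11: row=9, L[9]='p', prepend. Next row=LF[9]=11
  step 12: row=11, L[11]='o', prepend. Next row=LF[11]=8
  step 13: row=8, L[8]='p', prepend. Next row=LF[8]=10
  step 14: row=10, L[10]='p', prepend. Next row=LF[10]=12
  step 15: row=12, L[12]='i', prepend. Next row=LF[12]=6
  step 16: row=6, L[6]='h', prepend. Next row=LF[6]=5
Reversed output: hippopotamusA0C$

Answer: hippopotamusA0C$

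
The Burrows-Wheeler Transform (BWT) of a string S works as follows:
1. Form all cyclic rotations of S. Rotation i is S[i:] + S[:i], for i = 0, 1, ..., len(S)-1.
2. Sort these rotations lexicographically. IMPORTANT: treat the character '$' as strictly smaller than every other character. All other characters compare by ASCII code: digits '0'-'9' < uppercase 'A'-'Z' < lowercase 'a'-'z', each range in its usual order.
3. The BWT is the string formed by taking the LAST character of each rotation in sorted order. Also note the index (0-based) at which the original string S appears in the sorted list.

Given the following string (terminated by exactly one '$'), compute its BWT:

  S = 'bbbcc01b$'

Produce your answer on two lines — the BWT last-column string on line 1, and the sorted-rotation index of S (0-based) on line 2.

Answer: bc01$bbcb
4

Derivation:
All 9 rotations (rotation i = S[i:]+S[:i]):
  rot[0] = bbbcc01b$
  rot[1] = bbcc01b$b
  rot[2] = bcc01b$bb
  rot[3] = cc01b$bbb
  rot[4] = c01b$bbbc
  rot[5] = 01b$bbbcc
  rot[6] = 1b$bbbcc0
  rot[7] = b$bbbcc01
  rot[8] = $bbbcc01b
Sorted (with $ < everything):
  sorted[0] = $bbbcc01b  (last char: 'b')
  sorted[1] = 01b$bbbcc  (last char: 'c')
  sorted[2] = 1b$bbbcc0  (last char: '0')
  sorted[3] = b$bbbcc01  (last char: '1')
  sorted[4] = bbbcc01b$  (last char: '$')
  sorted[5] = bbcc01b$b  (last char: 'b')
  sorted[6] = bcc01b$bb  (last char: 'b')
  sorted[7] = c01b$bbbc  (last char: 'c')
  sorted[8] = cc01b$bbb  (last char: 'b')
Last column: bc01$bbcb
Original string S is at sorted index 4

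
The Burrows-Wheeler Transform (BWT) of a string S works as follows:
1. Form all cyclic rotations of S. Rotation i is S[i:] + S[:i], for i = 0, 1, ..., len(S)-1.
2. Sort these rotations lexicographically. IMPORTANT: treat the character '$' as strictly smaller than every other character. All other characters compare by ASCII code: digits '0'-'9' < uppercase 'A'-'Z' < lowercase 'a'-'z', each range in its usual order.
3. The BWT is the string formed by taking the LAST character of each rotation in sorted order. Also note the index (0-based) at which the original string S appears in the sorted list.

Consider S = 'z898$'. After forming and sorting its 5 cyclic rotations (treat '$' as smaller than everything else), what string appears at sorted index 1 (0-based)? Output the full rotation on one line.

All 5 rotations (rotation i = S[i:]+S[:i]):
  rot[0] = z898$
  rot[1] = 898$z
  rot[2] = 98$z8
  rot[3] = 8$z89
  rot[4] = $z898
Sorted (with $ < everything):
  sorted[0] = $z898
  sorted[1] = 8$z89
  sorted[2] = 898$z
  sorted[3] = 98$z8
  sorted[4] = z898$
sorted[1] = 8$z89

Answer: 8$z89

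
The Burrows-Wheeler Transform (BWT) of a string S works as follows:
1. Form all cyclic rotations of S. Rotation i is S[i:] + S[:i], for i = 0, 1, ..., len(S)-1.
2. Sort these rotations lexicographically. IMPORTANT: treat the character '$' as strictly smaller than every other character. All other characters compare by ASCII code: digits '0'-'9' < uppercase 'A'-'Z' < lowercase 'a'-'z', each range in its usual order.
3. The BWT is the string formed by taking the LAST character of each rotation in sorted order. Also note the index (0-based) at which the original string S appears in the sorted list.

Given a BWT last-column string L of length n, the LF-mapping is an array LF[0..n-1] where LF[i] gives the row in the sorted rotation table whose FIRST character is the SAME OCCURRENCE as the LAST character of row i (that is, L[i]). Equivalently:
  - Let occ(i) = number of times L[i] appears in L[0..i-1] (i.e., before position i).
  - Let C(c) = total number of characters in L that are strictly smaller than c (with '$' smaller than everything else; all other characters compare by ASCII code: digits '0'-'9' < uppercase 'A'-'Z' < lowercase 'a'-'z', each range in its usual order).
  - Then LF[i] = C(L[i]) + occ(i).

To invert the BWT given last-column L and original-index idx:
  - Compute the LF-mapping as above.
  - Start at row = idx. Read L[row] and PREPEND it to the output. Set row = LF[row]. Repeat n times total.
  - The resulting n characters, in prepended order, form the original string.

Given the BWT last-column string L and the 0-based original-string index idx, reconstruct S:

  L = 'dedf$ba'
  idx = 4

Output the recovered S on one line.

Answer: dbeafd$

Derivation:
LF mapping: 3 5 4 6 0 2 1
Walk LF starting at row 4, prepending L[row]:
  step 1: row=4, L[4]='$', prepend. Next row=LF[4]=0
  step 2: row=0, L[0]='d', prepend. Next row=LF[0]=3
  step 3: row=3, L[3]='f', prepend. Next row=LF[3]=6
  step 4: row=6, L[6]='a', prepend. Next row=LF[6]=1
  step 5: row=1, L[1]='e', prepend. Next row=LF[1]=5
  step 6: row=5, L[5]='b', prepend. Next row=LF[5]=2
  step 7: row=2, L[2]='d', prepend. Next row=LF[2]=4
Reversed output: dbeafd$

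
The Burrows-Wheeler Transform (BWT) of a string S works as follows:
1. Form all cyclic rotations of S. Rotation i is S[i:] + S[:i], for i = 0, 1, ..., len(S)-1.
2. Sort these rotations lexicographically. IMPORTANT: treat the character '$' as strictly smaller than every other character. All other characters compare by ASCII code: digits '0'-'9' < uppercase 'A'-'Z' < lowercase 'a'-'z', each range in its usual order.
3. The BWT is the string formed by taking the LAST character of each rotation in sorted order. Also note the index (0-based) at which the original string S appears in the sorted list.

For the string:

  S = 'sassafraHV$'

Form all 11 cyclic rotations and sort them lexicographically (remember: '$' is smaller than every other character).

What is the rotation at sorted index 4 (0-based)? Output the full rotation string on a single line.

All 11 rotations (rotation i = S[i:]+S[:i]):
  rot[0] = sassafraHV$
  rot[1] = assafraHV$s
  rot[2] = ssafraHV$sa
  rot[3] = safraHV$sas
  rot[4] = afraHV$sass
  rot[5] = fraHV$sassa
  rot[6] = raHV$sassaf
  rot[7] = aHV$sassafr
  rot[8] = HV$sassafra
  rot[9] = V$sassafraH
  rot[10] = $sassafraHV
Sorted (with $ < everything):
  sorted[0] = $sassafraHV
  sorted[1] = HV$sassafra
  sorted[2] = V$sassafraH
  sorted[3] = aHV$sassafr
  sorted[4] = afraHV$sass
  sorted[5] = assafraHV$s
  sorted[6] = fraHV$sassa
  sorted[7] = raHV$sassaf
  sorted[8] = safraHV$sas
  sorted[9] = sassafraHV$
  sorted[10] = ssafraHV$sa
sorted[4] = afraHV$sass

Answer: afraHV$sass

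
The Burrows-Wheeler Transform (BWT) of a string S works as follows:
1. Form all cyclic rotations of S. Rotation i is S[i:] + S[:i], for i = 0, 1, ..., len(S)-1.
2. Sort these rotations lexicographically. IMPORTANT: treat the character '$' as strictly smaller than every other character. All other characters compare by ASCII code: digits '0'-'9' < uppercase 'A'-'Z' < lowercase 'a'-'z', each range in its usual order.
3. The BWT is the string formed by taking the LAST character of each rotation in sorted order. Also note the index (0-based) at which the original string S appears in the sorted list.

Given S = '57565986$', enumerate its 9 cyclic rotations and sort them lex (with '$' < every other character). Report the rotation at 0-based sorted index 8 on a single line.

Answer: 986$57565

Derivation:
All 9 rotations (rotation i = S[i:]+S[:i]):
  rot[0] = 57565986$
  rot[1] = 7565986$5
  rot[2] = 565986$57
  rot[3] = 65986$575
  rot[4] = 5986$5756
  rot[5] = 986$57565
  rot[6] = 86$575659
  rot[7] = 6$5756598
  rot[8] = $57565986
Sorted (with $ < everything):
  sorted[0] = $57565986
  sorted[1] = 565986$57
  sorted[2] = 57565986$
  sorted[3] = 5986$5756
  sorted[4] = 6$5756598
  sorted[5] = 65986$575
  sorted[6] = 7565986$5
  sorted[7] = 86$575659
  sorted[8] = 986$57565
sorted[8] = 986$57565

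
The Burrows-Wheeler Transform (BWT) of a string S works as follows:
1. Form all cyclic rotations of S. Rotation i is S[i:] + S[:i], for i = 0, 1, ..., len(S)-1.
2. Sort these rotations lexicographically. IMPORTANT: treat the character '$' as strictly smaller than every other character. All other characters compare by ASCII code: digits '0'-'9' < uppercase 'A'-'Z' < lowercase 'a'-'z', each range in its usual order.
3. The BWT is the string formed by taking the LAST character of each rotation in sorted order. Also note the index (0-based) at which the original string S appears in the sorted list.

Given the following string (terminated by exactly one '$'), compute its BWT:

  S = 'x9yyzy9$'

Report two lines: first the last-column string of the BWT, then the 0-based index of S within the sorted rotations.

All 8 rotations (rotation i = S[i:]+S[:i]):
  rot[0] = x9yyzy9$
  rot[1] = 9yyzy9$x
  rot[2] = yyzy9$x9
  rot[3] = yzy9$x9y
  rot[4] = zy9$x9yy
  rot[5] = y9$x9yyz
  rot[6] = 9$x9yyzy
  rot[7] = $x9yyzy9
Sorted (with $ < everything):
  sorted[0] = $x9yyzy9  (last char: '9')
  sorted[1] = 9$x9yyzy  (last char: 'y')
  sorted[2] = 9yyzy9$x  (last char: 'x')
  sorted[3] = x9yyzy9$  (last char: '$')
  sorted[4] = y9$x9yyz  (last char: 'z')
  sorted[5] = yyzy9$x9  (last char: '9')
  sorted[6] = yzy9$x9y  (last char: 'y')
  sorted[7] = zy9$x9yy  (last char: 'y')
Last column: 9yx$z9yy
Original string S is at sorted index 3

Answer: 9yx$z9yy
3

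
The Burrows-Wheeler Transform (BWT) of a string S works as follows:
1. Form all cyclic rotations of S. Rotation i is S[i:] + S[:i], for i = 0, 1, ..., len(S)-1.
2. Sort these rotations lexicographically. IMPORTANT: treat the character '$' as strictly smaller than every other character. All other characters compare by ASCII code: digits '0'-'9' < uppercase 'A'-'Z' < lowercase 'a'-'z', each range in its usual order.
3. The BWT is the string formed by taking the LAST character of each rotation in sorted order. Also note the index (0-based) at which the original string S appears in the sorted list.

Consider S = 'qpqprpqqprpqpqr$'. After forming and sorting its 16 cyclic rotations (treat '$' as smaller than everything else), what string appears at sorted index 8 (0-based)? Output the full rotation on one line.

Answer: qpqr$qpqprpqqprp

Derivation:
All 16 rotations (rotation i = S[i:]+S[:i]):
  rot[0] = qpqprpqqprpqpqr$
  rot[1] = pqprpqqprpqpqr$q
  rot[2] = qprpqqprpqpqr$qp
  rot[3] = prpqqprpqpqr$qpq
  rot[4] = rpqqprpqpqr$qpqp
  rot[5] = pqqprpqpqr$qpqpr
  rot[6] = qqprpqpqr$qpqprp
  rot[7] = qprpqpqr$qpqprpq
  rot[8] = prpqpqr$qpqprpqq
  rot[9] = rpqpqr$qpqprpqqp
  rot[10] = pqpqr$qpqprpqqpr
  rot[11] = qpqr$qpqprpqqprp
  rot[12] = pqr$qpqprpqqprpq
  rot[13] = qr$qpqprpqqprpqp
  rot[14] = r$qpqprpqqprpqpq
  rot[15] = $qpqprpqqprpqpqr
Sorted (with $ < everything):
  sorted[0] = $qpqprpqqprpqpqr
  sorted[1] = pqpqr$qpqprpqqpr
  sorted[2] = pqprpqqprpqpqr$q
  sorted[3] = pqqprpqpqr$qpqpr
  sorted[4] = pqr$qpqprpqqprpq
  sorted[5] = prpqpqr$qpqprpqq
  sorted[6] = prpqqprpqpqr$qpq
  sorted[7] = qpqprpqqprpqpqr$
  sorted[8] = qpqr$qpqprpqqprp
  sorted[9] = qprpqpqr$qpqprpq
  sorted[10] = qprpqqprpqpqr$qp
  sorted[11] = qqprpqpqr$qpqprp
  sorted[12] = qr$qpqprpqqprpqp
  sorted[13] = r$qpqprpqqprpqpq
  sorted[14] = rpqpqr$qpqprpqqp
  sorted[15] = rpqqprpqpqr$qpqp
sorted[8] = qpqr$qpqprpqqprp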